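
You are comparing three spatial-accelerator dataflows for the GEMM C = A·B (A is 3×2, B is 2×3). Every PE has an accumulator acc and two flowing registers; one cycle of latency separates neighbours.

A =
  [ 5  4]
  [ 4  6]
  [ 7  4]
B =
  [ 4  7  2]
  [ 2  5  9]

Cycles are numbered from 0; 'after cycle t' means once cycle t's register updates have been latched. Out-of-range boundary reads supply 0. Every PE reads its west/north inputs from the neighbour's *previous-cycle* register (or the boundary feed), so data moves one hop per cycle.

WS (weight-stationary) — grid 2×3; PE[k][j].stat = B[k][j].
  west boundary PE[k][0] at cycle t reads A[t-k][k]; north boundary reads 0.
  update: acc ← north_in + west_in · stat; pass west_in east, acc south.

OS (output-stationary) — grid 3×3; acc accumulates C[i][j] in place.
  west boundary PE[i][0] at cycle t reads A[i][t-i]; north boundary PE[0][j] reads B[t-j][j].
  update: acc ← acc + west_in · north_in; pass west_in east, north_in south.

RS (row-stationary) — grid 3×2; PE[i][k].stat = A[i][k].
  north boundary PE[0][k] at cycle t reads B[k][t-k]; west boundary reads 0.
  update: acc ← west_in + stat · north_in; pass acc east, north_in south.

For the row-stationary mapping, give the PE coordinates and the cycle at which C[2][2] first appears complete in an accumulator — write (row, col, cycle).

(row, col, cycle) = (2, 1, 5)

RS: C[2][2] accumulates in PE[2][1]:
  [0] (2,1) acc=0 (h:0 v:0)
  [1] (2,1) acc=0 (h:0 v:0)
  [2] (2,1) acc=0 (h:0 v:0)
  [3] (2,1) acc=36 (h:36 v:2)
  [4] (2,1) acc=69 (h:69 v:5)
  [5] (2,1) acc=50 (h:50 v:9)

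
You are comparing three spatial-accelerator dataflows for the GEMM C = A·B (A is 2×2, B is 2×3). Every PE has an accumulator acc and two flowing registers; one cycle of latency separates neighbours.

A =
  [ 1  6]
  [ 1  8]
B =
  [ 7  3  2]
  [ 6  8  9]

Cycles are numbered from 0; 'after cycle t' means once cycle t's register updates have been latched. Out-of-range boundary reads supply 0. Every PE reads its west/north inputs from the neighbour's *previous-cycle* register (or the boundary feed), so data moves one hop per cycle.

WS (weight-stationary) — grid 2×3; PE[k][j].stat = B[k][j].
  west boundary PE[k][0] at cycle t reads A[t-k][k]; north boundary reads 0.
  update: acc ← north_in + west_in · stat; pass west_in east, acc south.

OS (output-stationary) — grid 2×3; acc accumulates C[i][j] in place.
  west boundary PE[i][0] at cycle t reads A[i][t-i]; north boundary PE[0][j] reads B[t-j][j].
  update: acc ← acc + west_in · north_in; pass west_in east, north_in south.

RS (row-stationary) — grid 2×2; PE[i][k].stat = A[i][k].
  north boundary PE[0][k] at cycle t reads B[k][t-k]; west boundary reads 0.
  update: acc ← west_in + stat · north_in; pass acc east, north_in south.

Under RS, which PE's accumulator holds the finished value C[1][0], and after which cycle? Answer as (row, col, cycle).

RS — PE[1][1] is where C[1][0] collects:
  0: (1,1).acc=0  regs=<0,0>
  1: (1,1).acc=0  regs=<0,0>
  2: (1,1).acc=55  regs=<55,6>

(row, col, cycle) = (1, 1, 2)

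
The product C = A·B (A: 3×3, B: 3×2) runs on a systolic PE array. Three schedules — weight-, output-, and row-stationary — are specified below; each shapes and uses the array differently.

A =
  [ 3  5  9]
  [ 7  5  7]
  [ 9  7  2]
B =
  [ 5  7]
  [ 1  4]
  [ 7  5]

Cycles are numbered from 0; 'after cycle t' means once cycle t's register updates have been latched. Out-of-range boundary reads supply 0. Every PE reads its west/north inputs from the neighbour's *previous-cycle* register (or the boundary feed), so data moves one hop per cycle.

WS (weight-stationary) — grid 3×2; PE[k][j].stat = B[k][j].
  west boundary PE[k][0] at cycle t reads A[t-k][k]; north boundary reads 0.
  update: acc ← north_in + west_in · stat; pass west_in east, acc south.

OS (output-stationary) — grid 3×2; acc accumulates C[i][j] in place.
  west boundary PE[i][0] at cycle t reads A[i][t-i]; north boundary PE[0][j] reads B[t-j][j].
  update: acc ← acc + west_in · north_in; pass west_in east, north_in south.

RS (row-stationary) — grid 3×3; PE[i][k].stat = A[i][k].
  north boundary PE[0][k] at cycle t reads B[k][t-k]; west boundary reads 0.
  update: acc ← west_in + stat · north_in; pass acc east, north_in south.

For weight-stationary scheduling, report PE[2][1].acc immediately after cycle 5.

PE[2][1].acc = 101

WS on a 3×2 grid — tracing PE[2][1] and its feeders:
  @0  [1,1]  acc 0  |  →0  ↓0
  @0  [2,0]  acc 0  |  →0  ↓0
  @0  [2,1]  acc 0  |  →0  ↓0
  @1  [1,1]  acc 0  |  →0  ↓0
  @1  [2,0]  acc 0  |  →0  ↓0
  @1  [2,1]  acc 0  |  →0  ↓0
  @2  [1,1]  acc 41  |  →5  ↓41
  @2  [2,0]  acc 83  |  →9  ↓83
  @2  [2,1]  acc 0  |  →0  ↓0
  @3  [1,1]  acc 69  |  →5  ↓69
  @3  [2,0]  acc 89  |  →7  ↓89
  @3  [2,1]  acc 86  |  →9  ↓86
  @4  [1,1]  acc 91  |  →7  ↓91
  @4  [2,0]  acc 66  |  →2  ↓66
  @4  [2,1]  acc 104  |  →7  ↓104
  @5  [1,1]  acc 0  |  →0  ↓0
  @5  [2,0]  acc 0  |  →0  ↓0
  @5  [2,1]  acc 101  |  →2  ↓101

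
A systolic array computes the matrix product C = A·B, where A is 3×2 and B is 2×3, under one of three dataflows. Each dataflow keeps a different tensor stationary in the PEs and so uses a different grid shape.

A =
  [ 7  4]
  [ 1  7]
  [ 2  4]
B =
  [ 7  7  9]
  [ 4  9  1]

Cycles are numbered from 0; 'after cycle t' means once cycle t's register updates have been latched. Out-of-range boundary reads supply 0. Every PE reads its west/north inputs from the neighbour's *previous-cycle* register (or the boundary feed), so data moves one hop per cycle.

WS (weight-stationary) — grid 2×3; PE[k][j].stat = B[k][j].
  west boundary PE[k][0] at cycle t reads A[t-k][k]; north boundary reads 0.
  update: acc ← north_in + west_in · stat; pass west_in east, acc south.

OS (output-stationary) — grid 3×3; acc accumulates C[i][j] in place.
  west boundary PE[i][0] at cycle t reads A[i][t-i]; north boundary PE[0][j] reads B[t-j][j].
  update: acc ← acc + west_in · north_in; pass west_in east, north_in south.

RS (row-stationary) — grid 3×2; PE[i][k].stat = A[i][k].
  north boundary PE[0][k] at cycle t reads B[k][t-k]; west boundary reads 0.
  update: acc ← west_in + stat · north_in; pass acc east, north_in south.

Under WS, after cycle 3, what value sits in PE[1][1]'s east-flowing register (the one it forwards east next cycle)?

register = 7

WS on a 2×3 grid — tracing PE[1][1] and its feeders:
  @0  [0,1]  acc 0  |  →0  ↓0
  @0  [1,0]  acc 0  |  →0  ↓0
  @0  [1,1]  acc 0  |  →0  ↓0
  @1  [0,1]  acc 49  |  →7  ↓49
  @1  [1,0]  acc 65  |  →4  ↓65
  @1  [1,1]  acc 0  |  →0  ↓0
  @2  [0,1]  acc 7  |  →1  ↓7
  @2  [1,0]  acc 35  |  →7  ↓35
  @2  [1,1]  acc 85  |  →4  ↓85
  @3  [0,1]  acc 14  |  →2  ↓14
  @3  [1,0]  acc 30  |  →4  ↓30
  @3  [1,1]  acc 70  |  →7  ↓70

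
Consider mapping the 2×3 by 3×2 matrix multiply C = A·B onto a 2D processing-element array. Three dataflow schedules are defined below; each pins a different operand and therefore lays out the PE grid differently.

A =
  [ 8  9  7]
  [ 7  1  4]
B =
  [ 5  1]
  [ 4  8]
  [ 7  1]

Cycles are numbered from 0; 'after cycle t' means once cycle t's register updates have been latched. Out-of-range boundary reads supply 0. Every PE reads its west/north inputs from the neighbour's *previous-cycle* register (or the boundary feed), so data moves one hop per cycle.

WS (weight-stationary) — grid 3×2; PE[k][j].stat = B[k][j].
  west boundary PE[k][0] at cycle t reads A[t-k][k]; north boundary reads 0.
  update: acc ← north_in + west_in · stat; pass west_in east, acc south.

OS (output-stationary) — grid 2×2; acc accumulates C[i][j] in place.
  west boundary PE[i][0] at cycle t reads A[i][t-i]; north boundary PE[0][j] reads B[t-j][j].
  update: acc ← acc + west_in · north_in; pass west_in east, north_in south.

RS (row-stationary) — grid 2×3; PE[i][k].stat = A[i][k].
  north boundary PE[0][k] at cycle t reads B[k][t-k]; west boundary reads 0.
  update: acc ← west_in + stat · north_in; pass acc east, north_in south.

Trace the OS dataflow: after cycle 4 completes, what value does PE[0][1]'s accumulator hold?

PE[0][1].acc = 87

OS (2×2). Following PE[0][1] plus its west/north inputs:
  t=0 PE[0][0]: acc=40 h=8 v=5
  t=0 PE[0][1]: acc=0 h=0 v=0
  t=1 PE[0][0]: acc=76 h=9 v=4
  t=1 PE[0][1]: acc=8 h=8 v=1
  t=2 PE[0][0]: acc=125 h=7 v=7
  t=2 PE[0][1]: acc=80 h=9 v=8
  t=3 PE[0][0]: acc=125 h=0 v=0
  t=3 PE[0][1]: acc=87 h=7 v=1
  t=4 PE[0][0]: acc=125 h=0 v=0
  t=4 PE[0][1]: acc=87 h=0 v=0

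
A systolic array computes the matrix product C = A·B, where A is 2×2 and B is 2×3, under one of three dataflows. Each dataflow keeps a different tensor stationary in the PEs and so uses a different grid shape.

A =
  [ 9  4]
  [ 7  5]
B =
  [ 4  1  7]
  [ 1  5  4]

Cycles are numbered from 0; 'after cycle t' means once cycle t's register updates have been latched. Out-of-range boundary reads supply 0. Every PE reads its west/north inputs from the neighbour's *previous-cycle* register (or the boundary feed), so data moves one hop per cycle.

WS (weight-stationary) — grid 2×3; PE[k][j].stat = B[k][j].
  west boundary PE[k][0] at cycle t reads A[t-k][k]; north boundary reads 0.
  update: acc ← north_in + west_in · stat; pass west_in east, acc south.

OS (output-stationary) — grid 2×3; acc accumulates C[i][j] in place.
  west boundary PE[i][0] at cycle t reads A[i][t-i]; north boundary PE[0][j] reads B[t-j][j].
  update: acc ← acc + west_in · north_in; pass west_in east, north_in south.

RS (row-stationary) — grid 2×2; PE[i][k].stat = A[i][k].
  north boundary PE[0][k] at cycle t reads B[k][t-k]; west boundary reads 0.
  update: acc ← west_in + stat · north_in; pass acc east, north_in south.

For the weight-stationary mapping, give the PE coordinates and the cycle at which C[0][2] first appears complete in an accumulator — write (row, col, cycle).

(row, col, cycle) = (1, 2, 3)

WS: C[0][2] accumulates in PE[1][2]:
  after 0 — PE[1][2] acc=0, pass-E 0, pass-S 0
  after 1 — PE[1][2] acc=0, pass-E 0, pass-S 0
  after 2 — PE[1][2] acc=0, pass-E 0, pass-S 0
  after 3 — PE[1][2] acc=79, pass-E 4, pass-S 79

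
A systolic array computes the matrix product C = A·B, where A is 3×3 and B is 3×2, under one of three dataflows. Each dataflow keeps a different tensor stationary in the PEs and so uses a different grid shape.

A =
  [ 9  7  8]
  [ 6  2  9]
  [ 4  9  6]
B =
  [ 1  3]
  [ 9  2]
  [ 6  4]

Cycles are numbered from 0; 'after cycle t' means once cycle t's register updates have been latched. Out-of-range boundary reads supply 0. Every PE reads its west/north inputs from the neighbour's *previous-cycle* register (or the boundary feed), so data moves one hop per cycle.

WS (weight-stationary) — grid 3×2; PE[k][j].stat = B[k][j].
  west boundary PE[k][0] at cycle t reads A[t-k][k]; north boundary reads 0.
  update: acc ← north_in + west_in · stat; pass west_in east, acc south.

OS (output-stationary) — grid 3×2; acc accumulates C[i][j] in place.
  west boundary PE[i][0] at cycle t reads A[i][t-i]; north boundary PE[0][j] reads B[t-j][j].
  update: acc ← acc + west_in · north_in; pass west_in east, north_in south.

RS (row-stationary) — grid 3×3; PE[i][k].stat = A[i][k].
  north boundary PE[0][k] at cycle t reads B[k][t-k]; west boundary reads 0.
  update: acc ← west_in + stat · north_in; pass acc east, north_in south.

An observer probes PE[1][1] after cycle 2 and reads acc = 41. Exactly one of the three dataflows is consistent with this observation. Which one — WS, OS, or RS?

dataflow = WS

Under WS (3×2), PE[1][1]:
  t=0 PE[1][1]: acc=0 h=0 v=0
  t=1 PE[1][1]: acc=0 h=0 v=0
  t=2 PE[1][1]: acc=41 h=7 v=41
Under OS (3×2), PE[1][1]:
  t=0 PE[1][1]: acc=0 h=0 v=0
  t=1 PE[1][1]: acc=0 h=0 v=0
  t=2 PE[1][1]: acc=18 h=6 v=3
Under RS (3×3), PE[1][1]:
  t=0 PE[1][1]: acc=0 h=0 v=0
  t=1 PE[1][1]: acc=0 h=0 v=0
  t=2 PE[1][1]: acc=24 h=24 v=9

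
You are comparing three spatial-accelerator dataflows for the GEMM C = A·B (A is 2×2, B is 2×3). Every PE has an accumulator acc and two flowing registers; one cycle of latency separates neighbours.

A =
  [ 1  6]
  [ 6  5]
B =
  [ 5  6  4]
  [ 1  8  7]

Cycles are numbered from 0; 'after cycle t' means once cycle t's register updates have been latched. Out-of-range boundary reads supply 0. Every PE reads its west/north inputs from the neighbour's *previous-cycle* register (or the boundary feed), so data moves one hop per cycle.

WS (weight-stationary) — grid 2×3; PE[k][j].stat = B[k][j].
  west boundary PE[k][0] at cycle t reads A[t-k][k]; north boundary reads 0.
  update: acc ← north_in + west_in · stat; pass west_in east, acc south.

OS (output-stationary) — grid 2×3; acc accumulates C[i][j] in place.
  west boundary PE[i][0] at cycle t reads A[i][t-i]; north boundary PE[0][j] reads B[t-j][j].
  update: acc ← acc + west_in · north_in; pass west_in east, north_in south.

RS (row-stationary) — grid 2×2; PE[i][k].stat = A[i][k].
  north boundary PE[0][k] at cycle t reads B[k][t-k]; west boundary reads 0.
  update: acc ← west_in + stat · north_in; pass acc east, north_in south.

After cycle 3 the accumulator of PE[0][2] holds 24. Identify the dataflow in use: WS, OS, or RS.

dataflow = WS

Under WS (2×3), PE[0][2]:
  t=0 PE[0][2]: acc=0 h=0 v=0
  t=1 PE[0][2]: acc=0 h=0 v=0
  t=2 PE[0][2]: acc=4 h=1 v=4
  t=3 PE[0][2]: acc=24 h=6 v=24
Under OS (2×3), PE[0][2]:
  t=0 PE[0][2]: acc=0 h=0 v=0
  t=1 PE[0][2]: acc=0 h=0 v=0
  t=2 PE[0][2]: acc=4 h=1 v=4
  t=3 PE[0][2]: acc=46 h=6 v=7
RS (2×2): PE[0][2] does not exist.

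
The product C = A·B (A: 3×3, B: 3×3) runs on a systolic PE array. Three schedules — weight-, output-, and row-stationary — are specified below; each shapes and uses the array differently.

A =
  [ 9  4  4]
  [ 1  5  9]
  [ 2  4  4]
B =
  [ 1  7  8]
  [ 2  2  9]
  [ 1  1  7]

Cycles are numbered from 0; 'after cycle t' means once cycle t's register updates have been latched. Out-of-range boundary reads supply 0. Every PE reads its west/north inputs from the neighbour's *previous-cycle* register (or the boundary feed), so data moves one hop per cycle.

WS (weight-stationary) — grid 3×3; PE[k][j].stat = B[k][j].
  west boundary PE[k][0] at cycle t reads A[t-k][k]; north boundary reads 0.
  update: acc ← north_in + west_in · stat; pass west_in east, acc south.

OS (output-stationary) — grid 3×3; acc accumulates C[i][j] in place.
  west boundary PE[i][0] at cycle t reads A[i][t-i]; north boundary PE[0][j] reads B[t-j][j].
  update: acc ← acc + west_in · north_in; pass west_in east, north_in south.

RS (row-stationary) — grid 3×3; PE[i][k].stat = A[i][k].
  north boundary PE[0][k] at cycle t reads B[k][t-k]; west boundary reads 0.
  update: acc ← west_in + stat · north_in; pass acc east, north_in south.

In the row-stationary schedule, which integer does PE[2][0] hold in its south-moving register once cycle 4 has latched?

register = 8

RS (3×3). Following PE[2][0] plus its west/north inputs:
  @0  [1,0]  acc 0  |  →0  ↓0
  @0  [2,0]  acc 0  |  →0  ↓0
  @1  [1,0]  acc 1  |  →1  ↓1
  @1  [2,0]  acc 0  |  →0  ↓0
  @2  [1,0]  acc 7  |  →7  ↓7
  @2  [2,0]  acc 2  |  →2  ↓1
  @3  [1,0]  acc 8  |  →8  ↓8
  @3  [2,0]  acc 14  |  →14  ↓7
  @4  [1,0]  acc 0  |  →0  ↓0
  @4  [2,0]  acc 16  |  →16  ↓8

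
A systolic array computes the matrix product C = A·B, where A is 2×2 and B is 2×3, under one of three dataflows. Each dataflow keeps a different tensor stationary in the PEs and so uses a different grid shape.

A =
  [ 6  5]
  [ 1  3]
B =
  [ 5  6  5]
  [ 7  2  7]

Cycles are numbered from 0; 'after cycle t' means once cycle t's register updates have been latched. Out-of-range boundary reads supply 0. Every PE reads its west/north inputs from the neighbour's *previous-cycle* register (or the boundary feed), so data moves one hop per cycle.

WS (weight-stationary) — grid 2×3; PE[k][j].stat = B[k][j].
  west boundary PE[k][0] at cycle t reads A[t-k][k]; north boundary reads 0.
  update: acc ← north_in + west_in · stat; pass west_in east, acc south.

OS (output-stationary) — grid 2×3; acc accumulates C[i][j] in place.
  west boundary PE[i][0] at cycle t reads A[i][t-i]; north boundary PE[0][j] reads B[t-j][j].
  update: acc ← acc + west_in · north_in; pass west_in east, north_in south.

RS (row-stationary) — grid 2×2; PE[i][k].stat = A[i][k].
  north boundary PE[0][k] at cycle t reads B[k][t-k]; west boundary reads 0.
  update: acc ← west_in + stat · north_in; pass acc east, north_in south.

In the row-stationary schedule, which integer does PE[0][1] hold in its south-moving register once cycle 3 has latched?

register = 7

RS 2×2: PE[0][1] cycle-by-cycle (with neighbour feeds):
  step 0 · PE0,0: acc=30; fwd→30 fwd↓5
  step 0 · PE0,1: acc=0; fwd→0 fwd↓0
  step 1 · PE0,0: acc=36; fwd→36 fwd↓6
  step 1 · PE0,1: acc=65; fwd→65 fwd↓7
  step 2 · PE0,0: acc=30; fwd→30 fwd↓5
  step 2 · PE0,1: acc=46; fwd→46 fwd↓2
  step 3 · PE0,0: acc=0; fwd→0 fwd↓0
  step 3 · PE0,1: acc=65; fwd→65 fwd↓7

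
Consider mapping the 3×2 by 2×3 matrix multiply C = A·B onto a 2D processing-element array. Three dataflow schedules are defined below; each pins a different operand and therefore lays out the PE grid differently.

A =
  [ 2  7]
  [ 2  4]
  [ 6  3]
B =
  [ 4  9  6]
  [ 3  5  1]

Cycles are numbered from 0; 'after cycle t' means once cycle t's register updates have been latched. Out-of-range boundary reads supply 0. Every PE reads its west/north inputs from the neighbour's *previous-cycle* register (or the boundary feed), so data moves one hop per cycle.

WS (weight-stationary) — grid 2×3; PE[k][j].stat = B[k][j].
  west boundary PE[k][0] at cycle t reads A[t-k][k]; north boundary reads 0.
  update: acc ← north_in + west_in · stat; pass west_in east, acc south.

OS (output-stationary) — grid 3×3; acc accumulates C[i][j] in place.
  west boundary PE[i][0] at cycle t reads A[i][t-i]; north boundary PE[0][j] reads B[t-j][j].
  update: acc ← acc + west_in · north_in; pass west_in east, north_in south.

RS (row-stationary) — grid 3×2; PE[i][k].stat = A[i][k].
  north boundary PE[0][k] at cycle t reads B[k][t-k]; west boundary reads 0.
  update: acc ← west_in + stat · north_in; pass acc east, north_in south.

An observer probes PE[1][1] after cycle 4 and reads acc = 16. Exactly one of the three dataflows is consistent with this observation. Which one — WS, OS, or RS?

WS (2×3 grid), PE[1][1]:
  0: (1,1).acc=0  regs=<0,0>
  1: (1,1).acc=0  regs=<0,0>
  2: (1,1).acc=53  regs=<7,53>
  3: (1,1).acc=38  regs=<4,38>
  4: (1,1).acc=69  regs=<3,69>
OS (3×3 grid), PE[1][1]:
  0: (1,1).acc=0  regs=<0,0>
  1: (1,1).acc=0  regs=<0,0>
  2: (1,1).acc=18  regs=<2,9>
  3: (1,1).acc=38  regs=<4,5>
  4: (1,1).acc=38  regs=<0,0>
RS (3×2 grid), PE[1][1]:
  0: (1,1).acc=0  regs=<0,0>
  1: (1,1).acc=0  regs=<0,0>
  2: (1,1).acc=20  regs=<20,3>
  3: (1,1).acc=38  regs=<38,5>
  4: (1,1).acc=16  regs=<16,1>

dataflow = RS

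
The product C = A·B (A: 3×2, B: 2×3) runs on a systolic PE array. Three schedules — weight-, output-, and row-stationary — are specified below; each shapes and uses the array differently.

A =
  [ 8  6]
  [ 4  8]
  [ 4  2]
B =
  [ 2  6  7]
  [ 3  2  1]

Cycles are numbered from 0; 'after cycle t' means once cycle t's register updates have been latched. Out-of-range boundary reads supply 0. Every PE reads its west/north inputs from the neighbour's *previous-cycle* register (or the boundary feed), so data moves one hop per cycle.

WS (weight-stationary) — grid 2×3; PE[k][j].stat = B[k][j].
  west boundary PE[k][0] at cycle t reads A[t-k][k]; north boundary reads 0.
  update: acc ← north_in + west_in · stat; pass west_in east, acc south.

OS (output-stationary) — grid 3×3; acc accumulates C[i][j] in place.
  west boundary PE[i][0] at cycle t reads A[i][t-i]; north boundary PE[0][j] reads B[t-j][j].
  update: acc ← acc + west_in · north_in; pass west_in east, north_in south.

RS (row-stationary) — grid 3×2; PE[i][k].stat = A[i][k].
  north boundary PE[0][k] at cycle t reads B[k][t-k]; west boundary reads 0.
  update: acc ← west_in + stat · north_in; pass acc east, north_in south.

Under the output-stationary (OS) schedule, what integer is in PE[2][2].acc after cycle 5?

PE[2][2].acc = 30

OS (3×3). Following PE[2][2] plus its west/north inputs:
  step 0 · PE1,2: acc=0; fwd→0 fwd↓0
  step 0 · PE2,1: acc=0; fwd→0 fwd↓0
  step 0 · PE2,2: acc=0; fwd→0 fwd↓0
  step 1 · PE1,2: acc=0; fwd→0 fwd↓0
  step 1 · PE2,1: acc=0; fwd→0 fwd↓0
  step 1 · PE2,2: acc=0; fwd→0 fwd↓0
  step 2 · PE1,2: acc=0; fwd→0 fwd↓0
  step 2 · PE2,1: acc=0; fwd→0 fwd↓0
  step 2 · PE2,2: acc=0; fwd→0 fwd↓0
  step 3 · PE1,2: acc=28; fwd→4 fwd↓7
  step 3 · PE2,1: acc=24; fwd→4 fwd↓6
  step 3 · PE2,2: acc=0; fwd→0 fwd↓0
  step 4 · PE1,2: acc=36; fwd→8 fwd↓1
  step 4 · PE2,1: acc=28; fwd→2 fwd↓2
  step 4 · PE2,2: acc=28; fwd→4 fwd↓7
  step 5 · PE1,2: acc=36; fwd→0 fwd↓0
  step 5 · PE2,1: acc=28; fwd→0 fwd↓0
  step 5 · PE2,2: acc=30; fwd→2 fwd↓1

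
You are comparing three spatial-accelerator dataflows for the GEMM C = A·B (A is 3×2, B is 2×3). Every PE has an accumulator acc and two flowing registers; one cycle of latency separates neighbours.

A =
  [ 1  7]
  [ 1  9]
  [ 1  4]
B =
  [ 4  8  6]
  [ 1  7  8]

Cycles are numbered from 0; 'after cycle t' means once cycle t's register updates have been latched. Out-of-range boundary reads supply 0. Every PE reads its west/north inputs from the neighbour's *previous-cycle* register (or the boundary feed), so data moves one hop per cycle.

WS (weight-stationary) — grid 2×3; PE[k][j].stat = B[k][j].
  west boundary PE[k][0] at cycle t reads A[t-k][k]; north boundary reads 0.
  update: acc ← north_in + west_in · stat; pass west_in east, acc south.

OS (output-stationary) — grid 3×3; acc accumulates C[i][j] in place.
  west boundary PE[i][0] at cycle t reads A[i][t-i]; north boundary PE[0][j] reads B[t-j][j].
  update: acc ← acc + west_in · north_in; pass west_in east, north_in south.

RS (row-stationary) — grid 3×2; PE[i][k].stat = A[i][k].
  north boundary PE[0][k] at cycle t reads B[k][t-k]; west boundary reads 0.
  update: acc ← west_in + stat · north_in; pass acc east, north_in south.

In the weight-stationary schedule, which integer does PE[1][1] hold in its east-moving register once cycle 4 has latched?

Tracing WS — 2×3 array, target PE[1][1]:
  after 0 — PE[0][1] acc=0, pass-E 0, pass-S 0
  after 0 — PE[1][0] acc=0, pass-E 0, pass-S 0
  after 0 — PE[1][1] acc=0, pass-E 0, pass-S 0
  after 1 — PE[0][1] acc=8, pass-E 1, pass-S 8
  after 1 — PE[1][0] acc=11, pass-E 7, pass-S 11
  after 1 — PE[1][1] acc=0, pass-E 0, pass-S 0
  after 2 — PE[0][1] acc=8, pass-E 1, pass-S 8
  after 2 — PE[1][0] acc=13, pass-E 9, pass-S 13
  after 2 — PE[1][1] acc=57, pass-E 7, pass-S 57
  after 3 — PE[0][1] acc=8, pass-E 1, pass-S 8
  after 3 — PE[1][0] acc=8, pass-E 4, pass-S 8
  after 3 — PE[1][1] acc=71, pass-E 9, pass-S 71
  after 4 — PE[0][1] acc=0, pass-E 0, pass-S 0
  after 4 — PE[1][0] acc=0, pass-E 0, pass-S 0
  after 4 — PE[1][1] acc=36, pass-E 4, pass-S 36

register = 4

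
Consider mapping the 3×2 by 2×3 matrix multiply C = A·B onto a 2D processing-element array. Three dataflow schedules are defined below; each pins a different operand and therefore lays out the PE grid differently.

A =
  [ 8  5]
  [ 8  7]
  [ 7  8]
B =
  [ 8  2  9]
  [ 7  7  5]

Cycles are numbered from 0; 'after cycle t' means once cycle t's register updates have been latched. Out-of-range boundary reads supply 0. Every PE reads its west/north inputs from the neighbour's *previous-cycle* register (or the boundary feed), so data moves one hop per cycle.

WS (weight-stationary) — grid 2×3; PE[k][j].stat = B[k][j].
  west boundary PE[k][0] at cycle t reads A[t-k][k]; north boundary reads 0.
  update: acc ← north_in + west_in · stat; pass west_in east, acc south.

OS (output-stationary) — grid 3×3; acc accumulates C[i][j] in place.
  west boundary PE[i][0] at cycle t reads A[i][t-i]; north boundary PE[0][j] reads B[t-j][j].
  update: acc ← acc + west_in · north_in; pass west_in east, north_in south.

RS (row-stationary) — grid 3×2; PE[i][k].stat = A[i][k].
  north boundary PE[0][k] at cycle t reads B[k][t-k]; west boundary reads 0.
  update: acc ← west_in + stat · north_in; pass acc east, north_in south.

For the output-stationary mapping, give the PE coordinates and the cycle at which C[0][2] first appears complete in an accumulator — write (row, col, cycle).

Under OS, C[0][2] lands at PE[0][2]:
  step 0 · PE0,2: acc=0; fwd→0 fwd↓0
  step 1 · PE0,2: acc=0; fwd→0 fwd↓0
  step 2 · PE0,2: acc=72; fwd→8 fwd↓9
  step 3 · PE0,2: acc=97; fwd→5 fwd↓5

(row, col, cycle) = (0, 2, 3)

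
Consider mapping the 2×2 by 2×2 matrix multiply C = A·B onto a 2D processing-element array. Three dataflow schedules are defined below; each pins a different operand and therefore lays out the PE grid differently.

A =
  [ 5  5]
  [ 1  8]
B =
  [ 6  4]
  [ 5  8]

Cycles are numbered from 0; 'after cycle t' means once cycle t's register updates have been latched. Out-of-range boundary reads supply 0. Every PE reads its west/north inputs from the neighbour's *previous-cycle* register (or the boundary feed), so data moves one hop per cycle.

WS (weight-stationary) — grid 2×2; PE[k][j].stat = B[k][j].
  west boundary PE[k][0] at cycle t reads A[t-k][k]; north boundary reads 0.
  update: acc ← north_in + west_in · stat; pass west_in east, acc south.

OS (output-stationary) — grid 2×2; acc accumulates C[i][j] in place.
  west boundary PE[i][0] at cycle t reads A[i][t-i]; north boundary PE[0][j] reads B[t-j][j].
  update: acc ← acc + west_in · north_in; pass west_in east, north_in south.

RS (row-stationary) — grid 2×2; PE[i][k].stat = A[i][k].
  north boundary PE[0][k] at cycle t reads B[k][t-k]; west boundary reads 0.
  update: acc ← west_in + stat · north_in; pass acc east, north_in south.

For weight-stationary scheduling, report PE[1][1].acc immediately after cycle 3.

PE[1][1].acc = 68

WS 2×2: PE[1][1] cycle-by-cycle (with neighbour feeds):
  step 0 · PE0,1: acc=0; fwd→0 fwd↓0
  step 0 · PE1,0: acc=0; fwd→0 fwd↓0
  step 0 · PE1,1: acc=0; fwd→0 fwd↓0
  step 1 · PE0,1: acc=20; fwd→5 fwd↓20
  step 1 · PE1,0: acc=55; fwd→5 fwd↓55
  step 1 · PE1,1: acc=0; fwd→0 fwd↓0
  step 2 · PE0,1: acc=4; fwd→1 fwd↓4
  step 2 · PE1,0: acc=46; fwd→8 fwd↓46
  step 2 · PE1,1: acc=60; fwd→5 fwd↓60
  step 3 · PE0,1: acc=0; fwd→0 fwd↓0
  step 3 · PE1,0: acc=0; fwd→0 fwd↓0
  step 3 · PE1,1: acc=68; fwd→8 fwd↓68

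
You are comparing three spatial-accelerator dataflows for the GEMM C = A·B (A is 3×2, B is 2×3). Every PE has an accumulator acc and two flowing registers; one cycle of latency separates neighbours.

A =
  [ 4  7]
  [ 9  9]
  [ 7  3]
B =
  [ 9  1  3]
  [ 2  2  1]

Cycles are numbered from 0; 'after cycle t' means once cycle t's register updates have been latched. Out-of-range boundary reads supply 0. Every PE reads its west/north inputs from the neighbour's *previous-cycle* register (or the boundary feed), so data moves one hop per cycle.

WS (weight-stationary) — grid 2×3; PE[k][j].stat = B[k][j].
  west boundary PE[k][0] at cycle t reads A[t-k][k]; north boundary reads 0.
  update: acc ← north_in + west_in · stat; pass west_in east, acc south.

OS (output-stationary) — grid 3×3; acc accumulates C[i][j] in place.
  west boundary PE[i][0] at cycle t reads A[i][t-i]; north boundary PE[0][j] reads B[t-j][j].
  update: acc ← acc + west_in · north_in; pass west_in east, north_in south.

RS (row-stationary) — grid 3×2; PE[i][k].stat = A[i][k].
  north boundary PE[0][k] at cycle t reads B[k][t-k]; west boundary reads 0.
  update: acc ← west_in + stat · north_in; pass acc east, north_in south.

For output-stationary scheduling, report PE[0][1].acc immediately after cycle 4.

PE[0][1].acc = 18

OS on a 3×3 grid — tracing PE[0][1] and its feeders:
  step 0 · PE0,0: acc=36; fwd→4 fwd↓9
  step 0 · PE0,1: acc=0; fwd→0 fwd↓0
  step 1 · PE0,0: acc=50; fwd→7 fwd↓2
  step 1 · PE0,1: acc=4; fwd→4 fwd↓1
  step 2 · PE0,0: acc=50; fwd→0 fwd↓0
  step 2 · PE0,1: acc=18; fwd→7 fwd↓2
  step 3 · PE0,0: acc=50; fwd→0 fwd↓0
  step 3 · PE0,1: acc=18; fwd→0 fwd↓0
  step 4 · PE0,0: acc=50; fwd→0 fwd↓0
  step 4 · PE0,1: acc=18; fwd→0 fwd↓0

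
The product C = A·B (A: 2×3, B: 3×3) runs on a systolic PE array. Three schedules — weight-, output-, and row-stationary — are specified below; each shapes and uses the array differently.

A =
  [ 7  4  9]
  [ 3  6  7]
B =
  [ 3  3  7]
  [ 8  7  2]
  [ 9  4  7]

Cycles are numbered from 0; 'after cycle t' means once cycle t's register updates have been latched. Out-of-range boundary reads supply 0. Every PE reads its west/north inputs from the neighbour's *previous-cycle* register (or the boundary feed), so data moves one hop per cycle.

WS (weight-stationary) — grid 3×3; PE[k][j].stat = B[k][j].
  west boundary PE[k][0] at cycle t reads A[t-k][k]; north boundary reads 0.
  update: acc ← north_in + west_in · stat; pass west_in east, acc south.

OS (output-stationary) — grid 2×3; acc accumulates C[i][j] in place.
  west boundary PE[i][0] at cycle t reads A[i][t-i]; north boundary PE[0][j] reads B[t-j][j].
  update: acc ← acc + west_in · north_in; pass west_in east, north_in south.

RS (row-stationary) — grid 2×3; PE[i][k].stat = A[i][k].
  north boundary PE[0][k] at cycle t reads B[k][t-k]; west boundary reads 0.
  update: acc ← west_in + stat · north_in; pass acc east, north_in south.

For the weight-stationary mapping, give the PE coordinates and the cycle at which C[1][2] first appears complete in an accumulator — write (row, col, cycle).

WS: C[1][2] accumulates in PE[2][2]:
  after 0 — PE[2][2] acc=0, pass-E 0, pass-S 0
  after 1 — PE[2][2] acc=0, pass-E 0, pass-S 0
  after 2 — PE[2][2] acc=0, pass-E 0, pass-S 0
  after 3 — PE[2][2] acc=0, pass-E 0, pass-S 0
  after 4 — PE[2][2] acc=120, pass-E 9, pass-S 120
  after 5 — PE[2][2] acc=82, pass-E 7, pass-S 82

(row, col, cycle) = (2, 2, 5)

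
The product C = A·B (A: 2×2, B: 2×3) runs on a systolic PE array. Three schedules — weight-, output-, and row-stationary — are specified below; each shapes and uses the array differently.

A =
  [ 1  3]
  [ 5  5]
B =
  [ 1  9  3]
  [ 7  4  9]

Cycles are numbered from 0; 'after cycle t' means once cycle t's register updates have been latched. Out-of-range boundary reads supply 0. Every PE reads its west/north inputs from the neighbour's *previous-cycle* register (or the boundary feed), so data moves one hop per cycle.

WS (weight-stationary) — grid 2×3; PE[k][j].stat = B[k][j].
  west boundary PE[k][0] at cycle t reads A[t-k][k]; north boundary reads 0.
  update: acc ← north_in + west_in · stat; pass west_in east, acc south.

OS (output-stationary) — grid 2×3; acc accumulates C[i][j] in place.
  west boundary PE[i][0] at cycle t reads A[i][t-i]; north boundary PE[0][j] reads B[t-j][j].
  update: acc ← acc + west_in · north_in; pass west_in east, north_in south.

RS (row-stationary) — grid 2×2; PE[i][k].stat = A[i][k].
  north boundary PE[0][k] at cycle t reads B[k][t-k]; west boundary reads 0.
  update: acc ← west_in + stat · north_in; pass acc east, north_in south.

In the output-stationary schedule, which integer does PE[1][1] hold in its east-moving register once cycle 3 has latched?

register = 5

Tracing OS — 2×3 array, target PE[1][1]:
  [0] (0,1) acc=0 (h:0 v:0)
  [0] (1,0) acc=0 (h:0 v:0)
  [0] (1,1) acc=0 (h:0 v:0)
  [1] (0,1) acc=9 (h:1 v:9)
  [1] (1,0) acc=5 (h:5 v:1)
  [1] (1,1) acc=0 (h:0 v:0)
  [2] (0,1) acc=21 (h:3 v:4)
  [2] (1,0) acc=40 (h:5 v:7)
  [2] (1,1) acc=45 (h:5 v:9)
  [3] (0,1) acc=21 (h:0 v:0)
  [3] (1,0) acc=40 (h:0 v:0)
  [3] (1,1) acc=65 (h:5 v:4)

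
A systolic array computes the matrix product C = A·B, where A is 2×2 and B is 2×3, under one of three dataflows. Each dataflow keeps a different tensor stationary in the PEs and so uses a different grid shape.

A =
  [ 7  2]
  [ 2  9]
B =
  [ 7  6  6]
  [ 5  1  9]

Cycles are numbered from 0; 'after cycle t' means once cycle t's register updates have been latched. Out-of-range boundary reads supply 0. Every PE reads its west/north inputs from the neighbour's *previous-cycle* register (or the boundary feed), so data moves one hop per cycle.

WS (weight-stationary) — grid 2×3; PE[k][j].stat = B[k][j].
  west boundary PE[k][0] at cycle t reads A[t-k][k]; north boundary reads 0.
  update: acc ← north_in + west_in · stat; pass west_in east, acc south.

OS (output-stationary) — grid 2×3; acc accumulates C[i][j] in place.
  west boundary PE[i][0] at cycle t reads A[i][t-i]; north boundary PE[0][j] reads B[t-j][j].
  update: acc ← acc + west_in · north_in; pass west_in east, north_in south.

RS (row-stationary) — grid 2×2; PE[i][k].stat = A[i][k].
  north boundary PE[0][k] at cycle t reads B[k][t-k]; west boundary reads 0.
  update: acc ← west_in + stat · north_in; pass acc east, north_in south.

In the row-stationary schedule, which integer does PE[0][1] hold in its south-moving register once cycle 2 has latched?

RS 2×2: PE[0][1] cycle-by-cycle (with neighbour feeds):
  @0  [0,0]  acc 49  |  →49  ↓7
  @0  [0,1]  acc 0  |  →0  ↓0
  @1  [0,0]  acc 42  |  →42  ↓6
  @1  [0,1]  acc 59  |  →59  ↓5
  @2  [0,0]  acc 42  |  →42  ↓6
  @2  [0,1]  acc 44  |  →44  ↓1

register = 1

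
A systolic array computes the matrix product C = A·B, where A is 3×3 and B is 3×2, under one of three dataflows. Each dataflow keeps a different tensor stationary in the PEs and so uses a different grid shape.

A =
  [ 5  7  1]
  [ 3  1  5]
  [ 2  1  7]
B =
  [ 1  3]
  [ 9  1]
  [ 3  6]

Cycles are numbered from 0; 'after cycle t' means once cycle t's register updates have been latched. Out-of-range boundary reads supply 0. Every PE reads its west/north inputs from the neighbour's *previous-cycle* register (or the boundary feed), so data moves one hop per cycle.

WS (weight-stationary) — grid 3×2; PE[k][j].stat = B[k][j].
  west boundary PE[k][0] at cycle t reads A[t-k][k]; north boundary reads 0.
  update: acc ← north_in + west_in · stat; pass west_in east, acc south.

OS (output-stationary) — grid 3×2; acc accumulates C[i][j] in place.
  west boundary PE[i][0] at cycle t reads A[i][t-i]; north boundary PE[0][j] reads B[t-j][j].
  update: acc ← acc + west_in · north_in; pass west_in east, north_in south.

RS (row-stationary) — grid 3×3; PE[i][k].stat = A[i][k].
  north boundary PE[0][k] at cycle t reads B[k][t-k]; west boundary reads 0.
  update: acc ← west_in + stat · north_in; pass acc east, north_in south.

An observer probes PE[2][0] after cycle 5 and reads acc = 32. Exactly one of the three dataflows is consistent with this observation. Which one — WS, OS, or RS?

dataflow = OS

WS (3×2 grid), PE[2][0]:
  [0] (2,0) acc=0 (h:0 v:0)
  [1] (2,0) acc=0 (h:0 v:0)
  [2] (2,0) acc=71 (h:1 v:71)
  [3] (2,0) acc=27 (h:5 v:27)
  [4] (2,0) acc=32 (h:7 v:32)
  [5] (2,0) acc=0 (h:0 v:0)
OS (3×2 grid), PE[2][0]:
  [0] (2,0) acc=0 (h:0 v:0)
  [1] (2,0) acc=0 (h:0 v:0)
  [2] (2,0) acc=2 (h:2 v:1)
  [3] (2,0) acc=11 (h:1 v:9)
  [4] (2,0) acc=32 (h:7 v:3)
  [5] (2,0) acc=32 (h:0 v:0)
RS (3×3 grid), PE[2][0]:
  [0] (2,0) acc=0 (h:0 v:0)
  [1] (2,0) acc=0 (h:0 v:0)
  [2] (2,0) acc=2 (h:2 v:1)
  [3] (2,0) acc=6 (h:6 v:3)
  [4] (2,0) acc=0 (h:0 v:0)
  [5] (2,0) acc=0 (h:0 v:0)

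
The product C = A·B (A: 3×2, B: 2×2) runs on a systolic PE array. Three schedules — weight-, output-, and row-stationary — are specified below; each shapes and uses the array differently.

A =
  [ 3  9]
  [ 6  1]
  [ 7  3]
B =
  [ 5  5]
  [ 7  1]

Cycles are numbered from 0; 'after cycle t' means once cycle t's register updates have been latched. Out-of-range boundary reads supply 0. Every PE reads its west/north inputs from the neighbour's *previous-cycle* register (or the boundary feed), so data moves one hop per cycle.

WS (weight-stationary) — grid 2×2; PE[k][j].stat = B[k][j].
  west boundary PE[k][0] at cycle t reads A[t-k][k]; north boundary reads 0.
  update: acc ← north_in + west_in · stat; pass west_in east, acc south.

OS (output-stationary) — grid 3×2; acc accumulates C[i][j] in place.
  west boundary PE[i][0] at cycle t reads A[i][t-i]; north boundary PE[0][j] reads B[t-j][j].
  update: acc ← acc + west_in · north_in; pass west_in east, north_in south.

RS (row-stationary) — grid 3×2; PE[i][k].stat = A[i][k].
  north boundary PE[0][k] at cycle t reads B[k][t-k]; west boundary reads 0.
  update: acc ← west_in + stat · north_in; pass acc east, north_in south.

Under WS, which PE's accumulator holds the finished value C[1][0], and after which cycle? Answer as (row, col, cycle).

(row, col, cycle) = (1, 0, 2)

Under WS, C[1][0] lands at PE[1][0]:
  [0] (1,0) acc=0 (h:0 v:0)
  [1] (1,0) acc=78 (h:9 v:78)
  [2] (1,0) acc=37 (h:1 v:37)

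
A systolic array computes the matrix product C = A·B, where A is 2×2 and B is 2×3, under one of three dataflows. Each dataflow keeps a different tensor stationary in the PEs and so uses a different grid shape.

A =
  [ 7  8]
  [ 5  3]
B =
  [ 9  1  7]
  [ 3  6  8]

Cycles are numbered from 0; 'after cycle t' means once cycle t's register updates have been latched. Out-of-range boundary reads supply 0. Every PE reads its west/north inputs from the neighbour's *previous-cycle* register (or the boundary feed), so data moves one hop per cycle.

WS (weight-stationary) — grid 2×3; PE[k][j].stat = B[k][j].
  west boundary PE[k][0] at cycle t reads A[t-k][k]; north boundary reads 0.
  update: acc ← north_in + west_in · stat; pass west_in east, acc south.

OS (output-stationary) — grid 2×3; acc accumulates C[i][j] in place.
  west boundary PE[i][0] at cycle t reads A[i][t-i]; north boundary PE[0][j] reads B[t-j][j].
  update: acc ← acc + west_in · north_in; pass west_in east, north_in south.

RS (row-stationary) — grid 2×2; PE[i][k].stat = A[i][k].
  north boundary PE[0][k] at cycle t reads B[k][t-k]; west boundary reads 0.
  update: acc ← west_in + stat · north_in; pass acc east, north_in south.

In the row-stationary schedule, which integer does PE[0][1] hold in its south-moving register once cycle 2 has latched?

RS 2×2: PE[0][1] cycle-by-cycle (with neighbour feeds):
  step 0 · PE0,0: acc=63; fwd→63 fwd↓9
  step 0 · PE0,1: acc=0; fwd→0 fwd↓0
  step 1 · PE0,0: acc=7; fwd→7 fwd↓1
  step 1 · PE0,1: acc=87; fwd→87 fwd↓3
  step 2 · PE0,0: acc=49; fwd→49 fwd↓7
  step 2 · PE0,1: acc=55; fwd→55 fwd↓6

register = 6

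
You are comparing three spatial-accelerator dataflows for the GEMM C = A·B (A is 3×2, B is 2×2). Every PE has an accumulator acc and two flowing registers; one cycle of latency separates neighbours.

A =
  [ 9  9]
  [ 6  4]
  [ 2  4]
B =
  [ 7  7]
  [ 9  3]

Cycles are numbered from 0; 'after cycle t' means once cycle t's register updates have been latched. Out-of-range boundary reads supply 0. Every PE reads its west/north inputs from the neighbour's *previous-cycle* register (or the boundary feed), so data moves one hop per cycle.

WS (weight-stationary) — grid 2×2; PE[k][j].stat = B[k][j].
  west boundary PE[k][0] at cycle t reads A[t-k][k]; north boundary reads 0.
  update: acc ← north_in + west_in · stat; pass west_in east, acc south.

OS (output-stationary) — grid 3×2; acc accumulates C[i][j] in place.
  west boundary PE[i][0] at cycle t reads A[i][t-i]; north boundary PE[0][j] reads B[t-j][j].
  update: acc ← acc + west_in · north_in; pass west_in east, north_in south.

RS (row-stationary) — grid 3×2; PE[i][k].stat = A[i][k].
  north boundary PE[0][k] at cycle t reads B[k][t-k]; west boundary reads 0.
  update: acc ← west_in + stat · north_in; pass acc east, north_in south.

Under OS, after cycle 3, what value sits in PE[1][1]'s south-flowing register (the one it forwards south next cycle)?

Tracing OS — 3×2 array, target PE[1][1]:
  after 0 — PE[0][1] acc=0, pass-E 0, pass-S 0
  after 0 — PE[1][0] acc=0, pass-E 0, pass-S 0
  after 0 — PE[1][1] acc=0, pass-E 0, pass-S 0
  after 1 — PE[0][1] acc=63, pass-E 9, pass-S 7
  after 1 — PE[1][0] acc=42, pass-E 6, pass-S 7
  after 1 — PE[1][1] acc=0, pass-E 0, pass-S 0
  after 2 — PE[0][1] acc=90, pass-E 9, pass-S 3
  after 2 — PE[1][0] acc=78, pass-E 4, pass-S 9
  after 2 — PE[1][1] acc=42, pass-E 6, pass-S 7
  after 3 — PE[0][1] acc=90, pass-E 0, pass-S 0
  after 3 — PE[1][0] acc=78, pass-E 0, pass-S 0
  after 3 — PE[1][1] acc=54, pass-E 4, pass-S 3

register = 3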